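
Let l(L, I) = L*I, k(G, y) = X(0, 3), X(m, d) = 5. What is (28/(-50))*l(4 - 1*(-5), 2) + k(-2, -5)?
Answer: -127/25 ≈ -5.0800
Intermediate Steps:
k(G, y) = 5
l(L, I) = I*L
(28/(-50))*l(4 - 1*(-5), 2) + k(-2, -5) = (28/(-50))*(2*(4 - 1*(-5))) + 5 = (28*(-1/50))*(2*(4 + 5)) + 5 = -28*9/25 + 5 = -14/25*18 + 5 = -252/25 + 5 = -127/25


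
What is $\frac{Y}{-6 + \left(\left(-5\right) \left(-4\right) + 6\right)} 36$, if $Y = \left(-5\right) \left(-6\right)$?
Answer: $54$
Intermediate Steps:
$Y = 30$
$\frac{Y}{-6 + \left(\left(-5\right) \left(-4\right) + 6\right)} 36 = \frac{1}{-6 + \left(\left(-5\right) \left(-4\right) + 6\right)} 30 \cdot 36 = \frac{1}{-6 + \left(20 + 6\right)} 30 \cdot 36 = \frac{1}{-6 + 26} \cdot 30 \cdot 36 = \frac{1}{20} \cdot 30 \cdot 36 = \frac{3}{2} \cdot 36 = 54$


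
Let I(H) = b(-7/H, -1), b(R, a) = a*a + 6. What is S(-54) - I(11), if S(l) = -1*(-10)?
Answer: 3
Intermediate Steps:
b(R, a) = 6 + a² (b(R, a) = a² + 6 = 6 + a²)
S(l) = 10
I(H) = 7 (I(H) = 6 + (-1)² = 6 + 1 = 7)
S(-54) - I(11) = 10 - 1*7 = 10 - 7 = 3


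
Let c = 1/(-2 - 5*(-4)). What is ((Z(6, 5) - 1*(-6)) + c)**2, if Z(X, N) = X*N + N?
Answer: 546121/324 ≈ 1685.6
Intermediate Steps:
Z(X, N) = N + N*X (Z(X, N) = N*X + N = N + N*X)
c = 1/18 (c = 1/(-2 + 20) = 1/18 ≈ 0.055556)
((Z(6, 5) - 1*(-6)) + c)**2 = ((5*(1 + 6) - 1*(-6)) + 1/18)**2 = ((5*7 + 6) + 1/18)**2 = ((35 + 6) + 1/18)**2 = (41 + 1/18)**2 = (739/18)**2 = 546121/324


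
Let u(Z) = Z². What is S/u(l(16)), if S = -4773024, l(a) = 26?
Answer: -1193256/169 ≈ -7060.7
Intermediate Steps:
S/u(l(16)) = -4773024/(26²) = -4773024/676 = -4773024*1/676 = -1193256/169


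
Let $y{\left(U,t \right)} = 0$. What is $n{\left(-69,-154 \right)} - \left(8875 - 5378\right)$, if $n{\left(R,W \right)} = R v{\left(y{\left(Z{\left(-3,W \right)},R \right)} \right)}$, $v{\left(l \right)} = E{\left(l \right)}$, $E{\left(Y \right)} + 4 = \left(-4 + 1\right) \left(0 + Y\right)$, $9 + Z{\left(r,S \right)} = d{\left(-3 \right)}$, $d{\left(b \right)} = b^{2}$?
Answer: $-3221$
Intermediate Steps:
$Z{\left(r,S \right)} = 0$ ($Z{\left(r,S \right)} = -9 + \left(-3\right)^{2} = -9 + 9 = 0$)
$E{\left(Y \right)} = -4 - 3 Y$ ($E{\left(Y \right)} = -4 + \left(-4 + 1\right) \left(0 + Y\right) = -4 - 3 Y$)
$v{\left(l \right)} = -4 - 3 l$
$n{\left(R,W \right)} = - 4 R$ ($n{\left(R,W \right)} = R \left(-4 - 0\right) = R \left(-4 + 0\right) = R \left(-4\right) = - 4 R$)
$n{\left(-69,-154 \right)} - \left(8875 - 5378\right) = \left(-4\right) \left(-69\right) - \left(8875 - 5378\right) = 276 - 3497 = -3221$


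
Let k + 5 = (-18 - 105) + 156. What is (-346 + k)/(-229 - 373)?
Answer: 159/301 ≈ 0.52824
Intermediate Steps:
k = 28 (k = -5 + ((-18 - 105) + 156) = -5 + (-123 + 156) = -5 + 33 = 28)
(-346 + k)/(-229 - 373) = (-346 + 28)/(-229 - 373) = -318/(-602) = -318*(-1/602) = 159/301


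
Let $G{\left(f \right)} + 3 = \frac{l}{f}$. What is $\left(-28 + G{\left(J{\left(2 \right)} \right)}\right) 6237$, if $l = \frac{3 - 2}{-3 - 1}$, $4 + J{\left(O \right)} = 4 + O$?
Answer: $- \frac{1553013}{8} \approx -1.9413 \cdot 10^{5}$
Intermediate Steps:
$J{\left(O \right)} = O$ ($J{\left(O \right)} = -4 + \left(4 + O\right) = O$)
$l = - \frac{1}{4}$ ($l = 1 \frac{1}{-4} = 1 \left(- \frac{1}{4}\right) = - \frac{1}{4} \approx -0.25$)
$G{\left(f \right)} = -3 - \frac{1}{4 f}$
$\left(-28 + G{\left(J{\left(2 \right)} \right)}\right) 6237 = \left(-28 - \left(3 + \frac{1}{4 \cdot 2}\right)\right) 6237 = \left(-28 - \frac{25}{8}\right) 6237 = \left(- \frac{249}{8}\right) 6237 = - \frac{1553013}{8}$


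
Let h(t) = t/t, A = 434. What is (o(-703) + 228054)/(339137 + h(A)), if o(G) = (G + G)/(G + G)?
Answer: 228055/339138 ≈ 0.67245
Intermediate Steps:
h(t) = 1
o(G) = 1 (o(G) = (2*G)/((2*G)) = (2*G)*(1/(2*G)) = 1)
(o(-703) + 228054)/(339137 + h(A)) = (1 + 228054)/(339137 + 1) = 228055/339138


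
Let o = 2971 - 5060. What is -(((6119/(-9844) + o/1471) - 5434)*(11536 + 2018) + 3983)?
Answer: 533434458737891/7240262 ≈ 7.3676e+7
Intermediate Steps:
o = -2089
-(((6119/(-9844) + o/1471) - 5434)*(11536 + 2018) + 3983) = -(((6119/(-9844) - 2089/1471) - 5434)*(11536 + 2018) + 3983) = -(((6119*(-1/9844) - 2089*1/1471) - 5434)*13554 + 3983) = -(((-6119/9844 - 2089/1471) - 5434)*13554 + 3983) = -((-29565165/14480524 - 5434)*13554 + 3983) = -(-78716732581/14480524*13554 + 3983) = -(-533463296701437/7240262 + 3983) = -1*(-533434458737891/7240262) = 533434458737891/7240262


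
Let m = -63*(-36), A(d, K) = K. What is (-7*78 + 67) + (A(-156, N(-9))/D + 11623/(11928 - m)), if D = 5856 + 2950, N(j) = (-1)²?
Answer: -2903159503/6076140 ≈ -477.80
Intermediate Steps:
N(j) = 1
m = 2268
D = 8806
(-7*78 + 67) + (A(-156, N(-9))/D + 11623/(11928 - m)) = (-7*78 + 67) + (1/8806 + 11623/(11928 - 1*2268)) = (-546 + 67) + (1*(1/8806) + 11623/(11928 - 2268)) = -479 + (1/8806 + 11623/9660) = -479 + 7311557/6076140 = -2903159503/6076140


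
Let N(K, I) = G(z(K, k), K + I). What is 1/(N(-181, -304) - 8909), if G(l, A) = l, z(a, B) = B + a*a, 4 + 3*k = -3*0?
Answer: 3/71552 ≈ 4.1928e-5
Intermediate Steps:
k = -4/3 (k = -4/3 + (-3*0)/3 = -4/3 + (1/3)*0 = -4/3 + 0 = -4/3 ≈ -1.3333)
z(a, B) = B + a**2
N(K, I) = -4/3 + K**2
1/(N(-181, -304) - 8909) = 1/((-4/3 + (-181)**2) - 8909) = 1/((-4/3 + 32761) - 8909) = 1/(98279/3 - 8909) = 1/(71552/3) = 3/71552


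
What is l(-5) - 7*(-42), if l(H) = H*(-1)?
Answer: 299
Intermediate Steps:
l(H) = -H
l(-5) - 7*(-42) = -1*(-5) - 7*(-42) = 5 + 294 = 299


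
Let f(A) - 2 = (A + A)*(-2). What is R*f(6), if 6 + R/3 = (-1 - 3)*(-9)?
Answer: -1980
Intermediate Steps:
f(A) = 2 - 4*A (f(A) = 2 + (A + A)*(-2) = 2 + (2*A)*(-2) = 2 - 4*A)
R = 90 (R = -18 + 3*((-1 - 3)*(-9)) = -18 + 3*(-4*(-9)) = -18 + 3*36 = -18 + 108 = 90)
R*f(6) = 90*(2 - 4*6) = 90*(2 - 24) = 90*(-22) = -1980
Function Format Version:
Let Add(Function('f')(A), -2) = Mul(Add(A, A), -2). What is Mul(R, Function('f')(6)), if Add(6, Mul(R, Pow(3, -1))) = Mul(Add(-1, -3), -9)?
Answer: -1980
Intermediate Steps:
Function('f')(A) = Add(2, Mul(-4, A)) (Function('f')(A) = Add(2, Mul(Add(A, A), -2)) = Add(2, Mul(Mul(2, A), -2)) = Add(2, Mul(-4, A)))
R = 90 (R = Add(-18, Mul(3, Mul(Add(-1, -3), -9))) = Add(-18, Mul(3, Mul(-4, -9))) = Add(-18, Mul(3, 36)) = Add(-18, 108) = 90)
Mul(R, Function('f')(6)) = Mul(90, Add(2, Mul(-4, 6))) = Mul(90, Add(2, -24)) = Mul(90, -22) = -1980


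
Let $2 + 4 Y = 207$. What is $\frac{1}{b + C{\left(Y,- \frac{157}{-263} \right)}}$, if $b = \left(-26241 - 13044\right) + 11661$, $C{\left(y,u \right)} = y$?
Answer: $- \frac{4}{110291} \approx -3.6268 \cdot 10^{-5}$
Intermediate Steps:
$Y = \frac{205}{4}$ ($Y = - \frac{1}{2} + \frac{1}{4} \cdot 207 = - \frac{1}{2} + \frac{207}{4} = \frac{205}{4} \approx 51.25$)
$b = -27624$ ($b = -39285 + 11661 = -27624$)
$\frac{1}{b + C{\left(Y,- \frac{157}{-263} \right)}} = \frac{1}{-27624 + \frac{205}{4}} = \frac{1}{- \frac{110291}{4}} = - \frac{4}{110291}$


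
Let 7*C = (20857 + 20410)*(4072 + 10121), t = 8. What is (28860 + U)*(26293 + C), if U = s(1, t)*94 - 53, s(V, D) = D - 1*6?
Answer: 16987781445090/7 ≈ 2.4268e+12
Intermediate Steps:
s(V, D) = -6 + D (s(V, D) = D - 6 = -6 + D)
U = 135 (U = (-6 + 8)*94 - 53 = 2*94 - 53 = 188 - 53 = 135)
C = 585702531/7 (C = ((20857 + 20410)*(4072 + 10121))/7 = (41267*14193)/7 = (1/7)*585702531 = 585702531/7 ≈ 8.3672e+7)
(28860 + U)*(26293 + C) = (28860 + 135)*(26293 + 585702531/7) = 28995*(585886582/7) = 16987781445090/7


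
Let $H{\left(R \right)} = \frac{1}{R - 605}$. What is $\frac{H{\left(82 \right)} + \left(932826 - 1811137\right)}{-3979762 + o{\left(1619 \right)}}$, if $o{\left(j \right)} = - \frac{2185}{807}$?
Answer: $\frac{370700819778}{1679703472237} \approx 0.22069$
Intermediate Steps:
$H{\left(R \right)} = \frac{1}{-605 + R}$
$o{\left(j \right)} = - \frac{2185}{807}$ ($o{\left(j \right)} = \left(-2185\right) \frac{1}{807} = - \frac{2185}{807}$)
$\frac{H{\left(82 \right)} + \left(932826 - 1811137\right)}{-3979762 + o{\left(1619 \right)}} = \frac{\frac{1}{-605 + 82} + \left(932826 - 1811137\right)}{-3979762 - \frac{2185}{807}} = \frac{\frac{1}{-523} - 878311}{- \frac{3211670119}{807}} = \left(- \frac{1}{523} - 878311\right) \left(- \frac{807}{3211670119}\right) = \left(- \frac{459356654}{523}\right) \left(- \frac{807}{3211670119}\right) = \frac{370700819778}{1679703472237}$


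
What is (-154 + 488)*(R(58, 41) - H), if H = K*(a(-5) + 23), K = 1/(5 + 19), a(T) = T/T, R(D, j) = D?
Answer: 19038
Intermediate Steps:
a(T) = 1
K = 1/24 ≈ 0.041667
H = 1 (H = (1 + 23)/24 = (1/24)*24 = 1)
(-154 + 488)*(R(58, 41) - H) = (-154 + 488)*(58 - 1*1) = 334*(58 - 1) = 334*57 = 19038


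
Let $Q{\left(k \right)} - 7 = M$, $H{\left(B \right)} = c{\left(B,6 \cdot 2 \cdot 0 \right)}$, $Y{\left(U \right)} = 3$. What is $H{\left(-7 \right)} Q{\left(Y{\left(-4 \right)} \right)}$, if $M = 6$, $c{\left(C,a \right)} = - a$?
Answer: $0$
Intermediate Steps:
$H{\left(B \right)} = 0$ ($H{\left(B \right)} = - 6 \cdot 2 \cdot 0 = - 12 \cdot 0 = \left(-1\right) 0 = 0$)
$Q{\left(k \right)} = 13$ ($Q{\left(k \right)} = 7 + 6 = 13$)
$H{\left(-7 \right)} Q{\left(Y{\left(-4 \right)} \right)} = 0 \cdot 13 = 0$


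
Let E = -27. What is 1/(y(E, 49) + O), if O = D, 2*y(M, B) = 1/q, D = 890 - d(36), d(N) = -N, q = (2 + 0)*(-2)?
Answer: 8/7407 ≈ 0.0010801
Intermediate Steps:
q = -4 (q = 2*(-2) = -4)
D = 926 (D = 890 - (-1)*36 = 890 - 1*(-36) = 890 + 36 = 926)
y(M, B) = -⅛ (y(M, B) = (½)/(-4) = (½)*(-¼) = -⅛)
O = 926
1/(y(E, 49) + O) = 1/(-⅛ + 926) = 1/(7407/8) = 8/7407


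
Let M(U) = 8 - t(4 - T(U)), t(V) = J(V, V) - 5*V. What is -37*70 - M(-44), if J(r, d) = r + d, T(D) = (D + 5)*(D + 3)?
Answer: 2187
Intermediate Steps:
T(D) = (3 + D)*(5 + D) (T(D) = (5 + D)*(3 + D) = (3 + D)*(5 + D))
J(r, d) = d + r
t(V) = -3*V (t(V) = (V + V) - 5*V = 2*V - 5*V = -3*V)
M(U) = -25 - 24*U - 3*U² (M(U) = 8 - (-3)*(4 - (15 + U² + 8*U)) = 8 - (-3)*(4 + (-15 - U² - 8*U)) = 8 - (-3)*(-11 - U² - 8*U) = 8 - (33 + 3*U² + 24*U) = 8 + (-33 - 24*U - 3*U²) = -25 - 24*U - 3*U²)
-37*70 - M(-44) = -37*70 - (-25 - 24*(-44) - 3*(-44)²) = -2590 - (-25 + 1056 - 3*1936) = -2590 - (-25 + 1056 - 5808) = -2590 - 1*(-4777) = -2590 + 4777 = 2187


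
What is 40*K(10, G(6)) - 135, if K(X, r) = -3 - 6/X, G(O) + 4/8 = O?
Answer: -279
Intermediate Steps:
G(O) = -½ + O
K(X, r) = -3 - 6/X
40*K(10, G(6)) - 135 = 40*(-3 - 6/10) - 135 = 40*(-3 - 6*⅒) - 135 = 40*(-3 - ⅗) - 135 = 40*(-18/5) - 135 = -144 - 135 = -279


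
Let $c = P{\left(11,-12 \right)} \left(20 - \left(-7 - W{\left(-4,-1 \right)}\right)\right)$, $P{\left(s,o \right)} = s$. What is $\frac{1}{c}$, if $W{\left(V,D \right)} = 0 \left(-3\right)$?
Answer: $\frac{1}{297} \approx 0.003367$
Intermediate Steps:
$W{\left(V,D \right)} = 0$
$c = 297$ ($c = 11 \left(20 + \left(\left(0 + 50\right) - 43\right)\right) = 11 \left(20 + \left(50 - 43\right)\right) = 11 \left(20 + 7\right) = 11 \cdot 27 = 297$)
$\frac{1}{c} = \frac{1}{297}$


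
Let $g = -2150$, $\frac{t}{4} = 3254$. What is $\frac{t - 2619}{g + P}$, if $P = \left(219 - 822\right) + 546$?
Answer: $- \frac{10397}{2207} \approx -4.7109$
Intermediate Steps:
$t = 13016$ ($t = 4 \cdot 3254 = 13016$)
$P = -57$ ($P = \left(219 - 822\right) + 546 = -603 + 546 = -57$)
$\frac{t - 2619}{g + P} = \frac{13016 - 2619}{-2150 - 57} = \frac{10397}{-2207} = 10397 \left(- \frac{1}{2207}\right) = - \frac{10397}{2207}$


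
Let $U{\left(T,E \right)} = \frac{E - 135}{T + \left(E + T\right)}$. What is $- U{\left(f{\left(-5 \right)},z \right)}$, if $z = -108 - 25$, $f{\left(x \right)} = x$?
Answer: $- \frac{268}{143} \approx -1.8741$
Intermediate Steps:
$z = -133$ ($z = -108 - 25 = -133$)
$U{\left(T,E \right)} = \frac{-135 + E}{E + 2 T}$
$- U{\left(f{\left(-5 \right)},z \right)} = - \frac{-135 - 133}{-133 + 2 \left(-5\right)} = - \frac{-268}{-133 - 10} = - \frac{-268}{-143} = - \frac{\left(-1\right) \left(-268\right)}{143} = \left(-1\right) \frac{268}{143} = - \frac{268}{143}$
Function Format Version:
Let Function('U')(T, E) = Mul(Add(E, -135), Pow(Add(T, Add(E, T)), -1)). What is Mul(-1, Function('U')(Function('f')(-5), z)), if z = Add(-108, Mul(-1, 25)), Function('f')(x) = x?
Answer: Rational(-268, 143) ≈ -1.8741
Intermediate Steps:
z = -133 (z = Add(-108, -25) = -133)
Function('U')(T, E) = Mul(Pow(Add(E, Mul(2, T)), -1), Add(-135, E)) (Function('U')(T, E) = Mul(Add(-135, E), Pow(Add(E, Mul(2, T)), -1)) = Mul(Pow(Add(E, Mul(2, T)), -1), Add(-135, E)))
Mul(-1, Function('U')(Function('f')(-5), z)) = Mul(-1, Mul(Pow(Add(-133, Mul(2, -5)), -1), Add(-135, -133))) = Mul(-1, Mul(Pow(Add(-133, -10), -1), -268)) = Mul(-1, Mul(Pow(-143, -1), -268)) = Mul(-1, Mul(Rational(-1, 143), -268)) = Mul(-1, Rational(268, 143)) = Rational(-268, 143)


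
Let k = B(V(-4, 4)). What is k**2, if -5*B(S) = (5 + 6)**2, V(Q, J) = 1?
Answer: 14641/25 ≈ 585.64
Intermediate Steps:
B(S) = -121/5 (B(S) = -(5 + 6)**2/5 = -1/5*11**2 = -1/5*121 = -121/5)
k = -121/5 ≈ -24.200
k**2 = (-121/5)**2 = 14641/25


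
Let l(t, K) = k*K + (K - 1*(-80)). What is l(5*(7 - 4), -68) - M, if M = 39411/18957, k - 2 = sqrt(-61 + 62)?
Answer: -1226385/6319 ≈ -194.08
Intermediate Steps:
k = 3 (k = 2 + sqrt(-61 + 62) = 2 + sqrt(1) = 2 + 1 = 3)
l(t, K) = 80 + 4*K (l(t, K) = 3*K + (K - 1*(-80)) = 3*K + (K + 80) = 3*K + (80 + K) = 80 + 4*K)
M = 13137/6319 (M = 39411*(1/18957) = 13137/6319 ≈ 2.0790)
l(5*(7 - 4), -68) - M = (80 + 4*(-68)) - 1*13137/6319 = (80 - 272) - 13137/6319 = -192 - 13137/6319 = -1226385/6319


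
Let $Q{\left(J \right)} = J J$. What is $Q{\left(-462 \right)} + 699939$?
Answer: $913383$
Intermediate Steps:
$Q{\left(J \right)} = J^{2}$
$Q{\left(-462 \right)} + 699939 = \left(-462\right)^{2} + 699939 = 213444 + 699939 = 913383$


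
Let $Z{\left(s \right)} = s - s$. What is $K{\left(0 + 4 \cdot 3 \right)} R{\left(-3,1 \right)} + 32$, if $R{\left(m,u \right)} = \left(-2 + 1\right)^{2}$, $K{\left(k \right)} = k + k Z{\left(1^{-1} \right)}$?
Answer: $44$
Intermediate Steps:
$Z{\left(s \right)} = 0$
$K{\left(k \right)} = k$ ($K{\left(k \right)} = k + k 0 = k + 0 = k$)
$R{\left(m,u \right)} = 1$ ($R{\left(m,u \right)} = \left(-1\right)^{2} = 1$)
$K{\left(0 + 4 \cdot 3 \right)} R{\left(-3,1 \right)} + 32 = \left(0 + 4 \cdot 3\right) 1 + 32 = \left(0 + 12\right) 1 + 32 = 12 \cdot 1 + 32 = 12 + 32 = 44$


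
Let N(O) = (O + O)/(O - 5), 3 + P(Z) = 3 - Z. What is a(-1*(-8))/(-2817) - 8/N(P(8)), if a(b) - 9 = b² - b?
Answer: -36751/5634 ≈ -6.5231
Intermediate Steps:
P(Z) = -Z (P(Z) = -3 + (3 - Z) = -Z)
a(b) = 9 + b² - b (a(b) = 9 + (b² - b) = 9 + b² - b)
N(O) = 2*O/(-5 + O) (N(O) = (2*O)/(-5 + O) = 2*O/(-5 + O))
a(-1*(-8))/(-2817) - 8/N(P(8)) = (9 + (-1*(-8))² - (-1)*(-8))/(-2817) - 8/(2*(-1*8)/(-5 - 1*8)) = (9 + 8² - 1*8)*(-1/2817) - 8/(2*(-8)/(-5 - 8)) = (9 + 64 - 8)*(-1/2817) - 8/(2*(-8)/(-13)) = 65*(-1/2817) - 8/(2*(-8)*(-1/13)) = -65/2817 - 8/16/13 = -65/2817 - 8*13/16 = -65/2817 - 13/2 = -36751/5634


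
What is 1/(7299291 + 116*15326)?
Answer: 1/9077107 ≈ 1.1017e-7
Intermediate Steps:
1/(7299291 + 116*15326) = 1/(7299291 + 1777816) = 1/9077107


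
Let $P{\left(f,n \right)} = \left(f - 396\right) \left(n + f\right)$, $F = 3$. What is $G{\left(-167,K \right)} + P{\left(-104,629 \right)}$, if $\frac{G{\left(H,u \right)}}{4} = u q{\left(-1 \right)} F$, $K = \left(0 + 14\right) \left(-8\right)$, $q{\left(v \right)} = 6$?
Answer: $-270564$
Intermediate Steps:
$K = -112$ ($K = 14 \left(-8\right) = -112$)
$G{\left(H,u \right)} = 72 u$ ($G{\left(H,u \right)} = 4 u 6 \cdot 3 = 4 \cdot 6 u 3 = 4 \cdot 18 u = 72 u$)
$P{\left(f,n \right)} = \left(-396 + f\right) \left(f + n\right)$
$G{\left(-167,K \right)} + P{\left(-104,629 \right)} = 72 \left(-112\right) - \left(273316 - 10816\right) = -8064 + \left(10816 + 41184 - 249084 - 65416\right) = -8064 - 262500 = -270564$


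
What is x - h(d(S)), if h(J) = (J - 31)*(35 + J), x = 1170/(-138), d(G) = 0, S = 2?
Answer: 24760/23 ≈ 1076.5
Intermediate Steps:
x = -195/23 (x = 1170*(-1/138) = -195/23 ≈ -8.4783)
h(J) = (-31 + J)*(35 + J)
x - h(d(S)) = -195/23 - (-1085 + 0**2 + 4*0) = -195/23 - (-1085 + 0 + 0) = -195/23 - 1*(-1085) = -195/23 + 1085 = 24760/23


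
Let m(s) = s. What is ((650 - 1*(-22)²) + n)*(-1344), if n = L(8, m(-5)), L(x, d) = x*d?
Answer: -169344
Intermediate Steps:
L(x, d) = d*x
n = -40 (n = -5*8 = -40)
((650 - 1*(-22)²) + n)*(-1344) = ((650 - 1*(-22)²) - 40)*(-1344) = ((650 - 1*484) - 40)*(-1344) = ((650 - 484) - 40)*(-1344) = (166 - 40)*(-1344) = 126*(-1344) = -169344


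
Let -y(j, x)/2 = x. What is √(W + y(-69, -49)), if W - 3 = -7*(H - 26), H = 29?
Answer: 4*√5 ≈ 8.9443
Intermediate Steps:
y(j, x) = -2*x
W = -18 (W = 3 - 7*(29 - 26) = 3 - 7*3 = 3 - 21 = -18)
√(W + y(-69, -49)) = √(-18 - 2*(-49)) = √(-18 + 98) = √80 = 4*√5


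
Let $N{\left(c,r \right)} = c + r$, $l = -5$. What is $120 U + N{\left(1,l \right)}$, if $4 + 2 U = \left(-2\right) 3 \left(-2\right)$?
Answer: $476$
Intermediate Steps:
$U = 4$ ($U = -2 + \frac{\left(-2\right) 3 \left(-2\right)}{2} = -2 + \frac{\left(-6\right) \left(-2\right)}{2} = -2 + \frac{1}{2} \cdot 12 = -2 + 6 = 4$)
$120 U + N{\left(1,l \right)} = 120 \cdot 4 + \left(1 - 5\right) = 480 - 4 = 476$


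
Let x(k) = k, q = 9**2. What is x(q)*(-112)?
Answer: -9072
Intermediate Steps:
q = 81
x(q)*(-112) = 81*(-112) = -9072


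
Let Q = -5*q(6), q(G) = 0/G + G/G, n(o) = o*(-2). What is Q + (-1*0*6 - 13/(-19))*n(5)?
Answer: -225/19 ≈ -11.842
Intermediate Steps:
n(o) = -2*o
q(G) = 1 (q(G) = 0 + 1 = 1)
Q = -5 (Q = -5*1 = -5)
Q + (-1*0*6 - 13/(-19))*n(5) = -5 + (-1*0*6 - 13/(-19))*(-2*5) = -5 + (0*6 - 13*(-1)/19)*(-10) = -5 + (0 - 1*(-13/19))*(-10) = -5 + (0 + 13/19)*(-10) = -5 + (13/19)*(-10) = -5 - 130/19 = -225/19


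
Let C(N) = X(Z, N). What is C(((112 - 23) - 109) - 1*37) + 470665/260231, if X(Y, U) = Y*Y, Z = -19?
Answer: 94414056/260231 ≈ 362.81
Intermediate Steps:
X(Y, U) = Y**2
C(N) = 361 (C(N) = (-19)**2 = 361)
C(((112 - 23) - 109) - 1*37) + 470665/260231 = 361 + 470665/260231 = 94414056/260231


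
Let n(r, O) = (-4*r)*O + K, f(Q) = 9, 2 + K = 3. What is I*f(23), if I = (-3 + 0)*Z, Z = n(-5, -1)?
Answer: 513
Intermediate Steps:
K = 1 (K = -2 + 3 = 1)
n(r, O) = 1 - 4*O*r (n(r, O) = (-4*r)*O + 1 = -4*O*r + 1 = 1 - 4*O*r)
Z = -19 (Z = 1 - 4*(-1)*(-5) = 1 - 20 = -19)
I = 57 (I = (-3 + 0)*(-19) = -3*(-19) = 57)
I*f(23) = 57*9 = 513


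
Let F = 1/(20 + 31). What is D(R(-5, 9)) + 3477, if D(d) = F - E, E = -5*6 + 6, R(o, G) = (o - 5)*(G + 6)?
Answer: 178552/51 ≈ 3501.0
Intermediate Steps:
R(o, G) = (-5 + o)*(6 + G)
E = -24 (E = -30 + 6 = -24)
F = 1/51 ≈ 0.019608
D(d) = 1225/51 (D(d) = 1/51 - 1*(-24) = 1/51 + 24 = 1225/51)
D(R(-5, 9)) + 3477 = 1225/51 + 3477 = 178552/51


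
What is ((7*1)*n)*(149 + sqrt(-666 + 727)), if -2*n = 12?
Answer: -6258 - 42*sqrt(61) ≈ -6586.0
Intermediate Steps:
n = -6 (n = -1/2*12 = -6)
((7*1)*n)*(149 + sqrt(-666 + 727)) = ((7*1)*(-6))*(149 + sqrt(-666 + 727)) = (7*(-6))*(149 + sqrt(61)) = -42*(149 + sqrt(61)) = -6258 - 42*sqrt(61)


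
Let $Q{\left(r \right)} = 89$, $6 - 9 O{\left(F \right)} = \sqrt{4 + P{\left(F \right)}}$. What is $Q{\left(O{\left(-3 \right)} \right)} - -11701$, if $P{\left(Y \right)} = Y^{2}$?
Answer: $11790$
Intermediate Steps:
$O{\left(F \right)} = \frac{2}{3} - \frac{\sqrt{4 + F^{2}}}{9}$
$Q{\left(O{\left(-3 \right)} \right)} - -11701 = 89 - -11701 = 89 + 11701 = 11790$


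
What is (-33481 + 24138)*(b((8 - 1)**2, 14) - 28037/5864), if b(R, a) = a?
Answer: -505073237/5864 ≈ -86131.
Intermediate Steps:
(-33481 + 24138)*(b((8 - 1)**2, 14) - 28037/5864) = (-33481 + 24138)*(14 - 28037/5864) = -9343*(14 - 28037*1/5864) = -9343*(14 - 28037/5864) = -9343*54059/5864 = -505073237/5864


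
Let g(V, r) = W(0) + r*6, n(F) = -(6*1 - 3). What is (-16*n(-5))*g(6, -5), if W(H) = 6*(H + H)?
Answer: -1440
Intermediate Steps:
W(H) = 12*H (W(H) = 6*(2*H) = 12*H)
n(F) = -3 (n(F) = -(6 - 3) = -1*3 = -3)
g(V, r) = 6*r (g(V, r) = 12*0 + r*6 = 0 + 6*r = 6*r)
(-16*n(-5))*g(6, -5) = (-16*(-3))*(6*(-5)) = 48*(-30) = -1440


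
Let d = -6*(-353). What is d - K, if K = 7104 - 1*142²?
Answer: 15178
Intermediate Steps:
K = -13060 (K = 7104 - 1*20164 = 7104 - 20164 = -13060)
d = 2118
d - K = 2118 - 1*(-13060) = 2118 + 13060 = 15178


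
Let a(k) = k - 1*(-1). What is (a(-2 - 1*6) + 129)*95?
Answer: 11590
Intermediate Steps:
a(k) = 1 + k (a(k) = k + 1 = 1 + k)
(a(-2 - 1*6) + 129)*95 = ((1 + (-2 - 1*6)) + 129)*95 = ((1 + (-2 - 6)) + 129)*95 = ((1 - 8) + 129)*95 = (-7 + 129)*95 = 122*95 = 11590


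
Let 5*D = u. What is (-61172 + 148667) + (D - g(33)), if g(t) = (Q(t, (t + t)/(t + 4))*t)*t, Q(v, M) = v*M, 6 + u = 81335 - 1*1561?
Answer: 7278781/185 ≈ 39345.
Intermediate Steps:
u = 79768 (u = -6 + (81335 - 1*1561) = -6 + (81335 - 1561) = -6 + 79774 = 79768)
Q(v, M) = M*v
g(t) = 2*t⁴/(4 + t) (g(t) = ((((t + t)/(t + 4))*t)*t)*t = ((((2*t)/(4 + t))*t)*t)*t = (((2*t/(4 + t))*t)*t)*t = ((2*t²/(4 + t))*t)*t = (2*t³/(4 + t))*t = 2*t⁴/(4 + t))
D = 79768/5 (D = (⅕)*79768 = 79768/5 ≈ 15954.)
(-61172 + 148667) + (D - g(33)) = (-61172 + 148667) + (79768/5 - 2*33⁴/(4 + 33)) = 87495 + (79768/5 - 2*1185921/37) = 87495 + (79768/5 - 1*2371842/37) = 87495 + (79768/5 - 2371842/37) = 87495 - 8907794/185 = 7278781/185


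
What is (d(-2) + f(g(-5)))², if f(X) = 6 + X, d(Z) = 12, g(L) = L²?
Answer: 1849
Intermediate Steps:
(d(-2) + f(g(-5)))² = (12 + (6 + (-5)²))² = (12 + (6 + 25))² = (12 + 31)² = 43² = 1849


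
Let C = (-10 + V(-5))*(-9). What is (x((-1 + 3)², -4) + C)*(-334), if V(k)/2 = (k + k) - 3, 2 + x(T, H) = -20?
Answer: -100868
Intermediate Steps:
x(T, H) = -22 (x(T, H) = -2 - 20 = -22)
V(k) = -6 + 4*k (V(k) = 2*((k + k) - 3) = 2*(2*k - 3) = 2*(-3 + 2*k) = -6 + 4*k)
C = 324 (C = (-10 + (-6 + 4*(-5)))*(-9) = (-10 + (-6 - 20))*(-9) = (-10 - 26)*(-9) = -36*(-9) = 324)
(x((-1 + 3)², -4) + C)*(-334) = (-22 + 324)*(-334) = 302*(-334) = -100868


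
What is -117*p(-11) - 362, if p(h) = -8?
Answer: 574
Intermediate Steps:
-117*p(-11) - 362 = -117*(-8) - 362 = 936 - 362 = 574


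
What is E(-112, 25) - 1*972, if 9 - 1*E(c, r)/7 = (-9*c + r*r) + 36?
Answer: -12592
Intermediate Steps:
E(c, r) = -189 - 7*r² + 63*c (E(c, r) = 63 - 7*((-9*c + r*r) + 36) = 63 - 7*((-9*c + r²) + 36) = 63 - 7*((r² - 9*c) + 36) = 63 - 7*(36 + r² - 9*c) = 63 + (-252 - 7*r² + 63*c) = -189 - 7*r² + 63*c)
E(-112, 25) - 1*972 = (-189 - 7*25² + 63*(-112)) - 1*972 = (-189 - 7*625 - 7056) - 972 = (-189 - 4375 - 7056) - 972 = -11620 - 972 = -12592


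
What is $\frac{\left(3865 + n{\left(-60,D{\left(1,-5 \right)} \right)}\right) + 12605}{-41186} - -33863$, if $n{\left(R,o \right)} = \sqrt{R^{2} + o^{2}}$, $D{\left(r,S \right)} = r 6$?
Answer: $\frac{697332524}{20593} - \frac{3 \sqrt{101}}{20593} \approx 33863.0$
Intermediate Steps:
$D{\left(r,S \right)} = 6 r$
$\frac{\left(3865 + n{\left(-60,D{\left(1,-5 \right)} \right)}\right) + 12605}{-41186} - -33863 = \frac{\left(3865 + \sqrt{\left(-60\right)^{2} + \left(6 \cdot 1\right)^{2}}\right) + 12605}{-41186} - -33863 = \left(\left(3865 + \sqrt{3600 + 6^{2}}\right) + 12605\right) \left(- \frac{1}{41186}\right) + 33863 = \left(\left(3865 + \sqrt{3600 + 36}\right) + 12605\right) \left(- \frac{1}{41186}\right) + 33863 = \left(\left(3865 + \sqrt{3636}\right) + 12605\right) \left(- \frac{1}{41186}\right) + 33863 = \left(\left(3865 + 6 \sqrt{101}\right) + 12605\right) \left(- \frac{1}{41186}\right) + 33863 = \left(16470 + 6 \sqrt{101}\right) \left(- \frac{1}{41186}\right) + 33863 = \left(- \frac{8235}{20593} - \frac{3 \sqrt{101}}{20593}\right) + 33863 = \frac{697332524}{20593} - \frac{3 \sqrt{101}}{20593}$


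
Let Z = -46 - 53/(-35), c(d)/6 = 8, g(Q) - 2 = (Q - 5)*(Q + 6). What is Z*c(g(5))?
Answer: -74736/35 ≈ -2135.3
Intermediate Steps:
g(Q) = 2 + (-5 + Q)*(6 + Q) (g(Q) = 2 + (Q - 5)*(Q + 6) = 2 + (-5 + Q)*(6 + Q))
c(d) = 48 (c(d) = 6*8 = 48)
Z = -1557/35 (Z = -46 - 53*(-1)/35 = -46 - 1*(-53/35) = -46 + 53/35 = -1557/35 ≈ -44.486)
Z*c(g(5)) = -1557/35*48 = -74736/35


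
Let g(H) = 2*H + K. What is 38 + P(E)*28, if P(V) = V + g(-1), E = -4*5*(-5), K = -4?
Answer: 2670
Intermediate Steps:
g(H) = -4 + 2*H (g(H) = 2*H - 4 = -4 + 2*H)
E = 100 (E = -20*(-5) = 100)
P(V) = -6 + V (P(V) = V + (-4 + 2*(-1)) = V + (-4 - 2) = V - 6 = -6 + V)
38 + P(E)*28 = 38 + (-6 + 100)*28 = 38 + 94*28 = 38 + 2632 = 2670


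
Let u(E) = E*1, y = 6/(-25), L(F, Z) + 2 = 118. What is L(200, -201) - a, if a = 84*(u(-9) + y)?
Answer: 22304/25 ≈ 892.16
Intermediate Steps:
L(F, Z) = 116 (L(F, Z) = -2 + 118 = 116)
y = -6/25 (y = 6*(-1/25) = -6/25 ≈ -0.24000)
u(E) = E
a = -19404/25 (a = 84*(-9 - 6/25) = 84*(-231/25) = -19404/25 ≈ -776.16)
L(200, -201) - a = 116 - 1*(-19404/25) = 116 + 19404/25 = 22304/25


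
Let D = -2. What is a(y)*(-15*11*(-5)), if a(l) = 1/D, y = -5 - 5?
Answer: -825/2 ≈ -412.50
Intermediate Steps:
y = -10
a(l) = -½ (a(l) = 1/(-2) = -½)
a(y)*(-15*11*(-5)) = -(-15*11)*(-5)/2 = -(-165)*(-5)/2 = -½*825 = -825/2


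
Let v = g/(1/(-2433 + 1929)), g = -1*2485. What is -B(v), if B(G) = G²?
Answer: -1568605953600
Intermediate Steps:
g = -2485
v = 1252440 (v = -2485/(1/(-2433 + 1929)) = -2485/(1/(-504)) = -2485/(-1/504) = -2485*(-504) = 1252440)
-B(v) = -1*1252440² = -1*1568605953600 = -1568605953600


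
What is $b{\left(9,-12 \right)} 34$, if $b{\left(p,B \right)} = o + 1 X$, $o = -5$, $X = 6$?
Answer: $34$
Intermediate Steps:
$b{\left(p,B \right)} = 1$ ($b{\left(p,B \right)} = -5 + 1 \cdot 6 = -5 + 6 = 1$)
$b{\left(9,-12 \right)} 34 = 1 \cdot 34 = 34$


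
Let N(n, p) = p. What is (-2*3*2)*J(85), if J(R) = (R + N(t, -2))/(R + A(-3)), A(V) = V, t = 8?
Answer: -498/41 ≈ -12.146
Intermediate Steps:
J(R) = (-2 + R)/(-3 + R) (J(R) = (R - 2)/(R - 3) = (-2 + R)/(-3 + R))
(-2*3*2)*J(85) = (-2*3*2)*((-2 + 85)/(-3 + 85)) = (-6*2)*(83/82) = -6*83/41 = -12*83/82 = -498/41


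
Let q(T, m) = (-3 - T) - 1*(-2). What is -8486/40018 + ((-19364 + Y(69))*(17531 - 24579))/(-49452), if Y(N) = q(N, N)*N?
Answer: -853032684661/247371267 ≈ -3448.4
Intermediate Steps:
q(T, m) = -1 - T (q(T, m) = (-3 - T) + 2 = -1 - T)
Y(N) = N*(-1 - N) (Y(N) = (-1 - N)*N = N*(-1 - N))
-8486/40018 + ((-19364 + Y(69))*(17531 - 24579))/(-49452) = -8486/40018 + ((-19364 - 1*69*(1 + 69))*(17531 - 24579))/(-49452) = -8486*1/40018 + ((-19364 - 1*69*70)*(-7048))*(-1/49452) = -4243/20009 + ((-19364 - 4830)*(-7048))*(-1/49452) = -4243/20009 - 24194*(-7048)*(-1/49452) = -4243/20009 + 170519312*(-1/49452) = -4243/20009 - 42629828/12363 = -853032684661/247371267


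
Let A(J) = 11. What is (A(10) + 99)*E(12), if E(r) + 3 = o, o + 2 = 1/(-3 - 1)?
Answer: -1155/2 ≈ -577.50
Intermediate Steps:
o = -9/4 (o = -2 + 1/(-3 - 1) = -2 + 1/(-4) = -2 - 1/4 = -9/4 ≈ -2.2500)
E(r) = -21/4 (E(r) = -3 - 9/4 = -21/4)
(A(10) + 99)*E(12) = (11 + 99)*(-21/4) = 110*(-21/4) = -1155/2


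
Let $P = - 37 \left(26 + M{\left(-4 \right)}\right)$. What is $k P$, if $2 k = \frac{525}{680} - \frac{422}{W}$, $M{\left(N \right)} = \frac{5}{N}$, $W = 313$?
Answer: $\frac{89842401}{340544} \approx 263.82$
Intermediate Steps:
$k = - \frac{24527}{85136}$ ($k = \frac{\frac{525}{680} - \frac{422}{313}}{2} = \frac{525 \cdot \frac{1}{680} - \frac{422}{313}}{2} = \frac{\frac{105}{136} - \frac{422}{313}}{2} = \frac{1}{2} \left(- \frac{24527}{42568}\right) = - \frac{24527}{85136} \approx -0.28809$)
$P = - \frac{3663}{4}$ ($P = - 37 \left(26 + \frac{5}{-4}\right) = - 37 \left(26 + 5 \left(- \frac{1}{4}\right)\right) = - 37 \left(26 - \frac{5}{4}\right) = \left(-37\right) \frac{99}{4} = - \frac{3663}{4} \approx -915.75$)
$k P = \left(- \frac{24527}{85136}\right) \left(- \frac{3663}{4}\right) = \frac{89842401}{340544}$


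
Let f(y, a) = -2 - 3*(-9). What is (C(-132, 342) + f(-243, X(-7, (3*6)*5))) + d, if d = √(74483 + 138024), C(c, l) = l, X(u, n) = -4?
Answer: 367 + √212507 ≈ 827.98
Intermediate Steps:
d = √212507 ≈ 460.98
f(y, a) = 25 (f(y, a) = -2 + 27 = 25)
(C(-132, 342) + f(-243, X(-7, (3*6)*5))) + d = (342 + 25) + √212507 = 367 + √212507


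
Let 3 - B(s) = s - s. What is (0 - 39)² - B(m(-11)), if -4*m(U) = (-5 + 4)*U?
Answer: 1518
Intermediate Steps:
m(U) = U/4 (m(U) = -(-5 + 4)*U/4 = -(-1)*U/4 = U/4)
B(s) = 3 (B(s) = 3 - (s - s) = 3 - 1*0 = 3 + 0 = 3)
(0 - 39)² - B(m(-11)) = (0 - 39)² - 1*3 = (-39)² - 3 = 1521 - 3 = 1518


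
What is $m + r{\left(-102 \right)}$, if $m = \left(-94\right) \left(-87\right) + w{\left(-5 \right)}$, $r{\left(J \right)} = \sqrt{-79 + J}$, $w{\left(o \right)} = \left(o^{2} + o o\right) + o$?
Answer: $8223 + i \sqrt{181} \approx 8223.0 + 13.454 i$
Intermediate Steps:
$w{\left(o \right)} = o + 2 o^{2}$ ($w{\left(o \right)} = \left(o^{2} + o^{2}\right) + o = 2 o^{2} + o = o + 2 o^{2}$)
$m = 8223$ ($m = \left(-94\right) \left(-87\right) - 5 \left(1 + 2 \left(-5\right)\right) = 8178 - 5 \left(1 - 10\right) = 8178 - -45 = 8178 + 45 = 8223$)
$m + r{\left(-102 \right)} = 8223 + \sqrt{-79 - 102} = 8223 + \sqrt{-181} = 8223 + i \sqrt{181}$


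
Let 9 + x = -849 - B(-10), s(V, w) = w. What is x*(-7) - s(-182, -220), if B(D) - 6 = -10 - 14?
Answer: 6100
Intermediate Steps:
B(D) = -18 (B(D) = 6 + (-10 - 14) = 6 - 24 = -18)
x = -840 (x = -9 + (-849 - 1*(-18)) = -9 + (-849 + 18) = -9 - 831 = -840)
x*(-7) - s(-182, -220) = -840*(-7) - 1*(-220) = 5880 + 220 = 6100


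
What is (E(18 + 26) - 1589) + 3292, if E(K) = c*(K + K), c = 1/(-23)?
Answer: 39081/23 ≈ 1699.2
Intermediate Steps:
c = -1/23 ≈ -0.043478
E(K) = -2*K/23 (E(K) = -(K + K)/23 = -2*K/23)
(E(18 + 26) - 1589) + 3292 = (-2*(18 + 26)/23 - 1589) + 3292 = (-2/23*44 - 1589) + 3292 = (-88/23 - 1589) + 3292 = -36635/23 + 3292 = 39081/23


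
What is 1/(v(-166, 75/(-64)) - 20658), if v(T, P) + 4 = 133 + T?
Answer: -1/20695 ≈ -4.8321e-5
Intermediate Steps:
v(T, P) = 129 + T (v(T, P) = -4 + (133 + T) = 129 + T)
1/(v(-166, 75/(-64)) - 20658) = 1/((129 - 166) - 20658) = 1/(-37 - 20658) = 1/(-20695) = -1/20695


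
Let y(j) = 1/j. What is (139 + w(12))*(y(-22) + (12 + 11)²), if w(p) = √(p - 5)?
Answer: 1617543/22 + 11637*√7/22 ≈ 74924.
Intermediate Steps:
w(p) = √(-5 + p)
(139 + w(12))*(y(-22) + (12 + 11)²) = (139 + √(-5 + 12))*(1/(-22) + (12 + 11)²) = (139 + √7)*(-1/22 + 23²) = (139 + √7)*(-1/22 + 529) = (139 + √7)*(11637/22) = 1617543/22 + 11637*√7/22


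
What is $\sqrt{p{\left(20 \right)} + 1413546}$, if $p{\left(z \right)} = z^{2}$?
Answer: $\sqrt{1413946} \approx 1189.1$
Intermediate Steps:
$\sqrt{p{\left(20 \right)} + 1413546} = \sqrt{20^{2} + 1413546} = \sqrt{400 + 1413546} = \sqrt{1413946}$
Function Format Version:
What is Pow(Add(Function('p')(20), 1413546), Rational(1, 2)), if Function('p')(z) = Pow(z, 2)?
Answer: Pow(1413946, Rational(1, 2)) ≈ 1189.1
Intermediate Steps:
Pow(Add(Function('p')(20), 1413546), Rational(1, 2)) = Pow(Add(Pow(20, 2), 1413546), Rational(1, 2)) = Pow(Add(400, 1413546), Rational(1, 2)) = Pow(1413946, Rational(1, 2))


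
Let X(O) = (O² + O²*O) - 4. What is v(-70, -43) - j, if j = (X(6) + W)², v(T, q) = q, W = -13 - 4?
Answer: -53404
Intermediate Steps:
X(O) = -4 + O² + O³ (X(O) = (O² + O³) - 4 = -4 + O² + O³)
W = -17
j = 53361 (j = ((-4 + 6² + 6³) - 17)² = ((-4 + 36 + 216) - 17)² = (248 - 17)² = 231² = 53361)
v(-70, -43) - j = -43 - 1*53361 = -43 - 53361 = -53404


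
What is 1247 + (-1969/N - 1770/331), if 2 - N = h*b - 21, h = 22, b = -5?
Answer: 54009532/44023 ≈ 1226.8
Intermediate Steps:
N = 133 (N = 2 - (22*(-5) - 21) = 2 - (-110 - 21) = 2 - 1*(-131) = 2 + 131 = 133)
1247 + (-1969/N - 1770/331) = 1247 + (-1969/133 - 1770/331) = 1247 - 887149/44023 = 54009532/44023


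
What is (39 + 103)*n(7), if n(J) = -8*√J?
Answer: -1136*√7 ≈ -3005.6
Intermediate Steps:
(39 + 103)*n(7) = (39 + 103)*(-8*√7) = 142*(-8*√7) = -1136*√7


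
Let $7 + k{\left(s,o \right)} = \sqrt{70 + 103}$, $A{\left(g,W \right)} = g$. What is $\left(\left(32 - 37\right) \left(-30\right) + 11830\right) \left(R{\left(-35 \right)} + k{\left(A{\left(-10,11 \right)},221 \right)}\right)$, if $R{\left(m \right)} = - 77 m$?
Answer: $32202240 + 11980 \sqrt{173} \approx 3.236 \cdot 10^{7}$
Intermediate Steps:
$k{\left(s,o \right)} = -7 + \sqrt{173}$ ($k{\left(s,o \right)} = -7 + \sqrt{70 + 103} = -7 + \sqrt{173}$)
$\left(\left(32 - 37\right) \left(-30\right) + 11830\right) \left(R{\left(-35 \right)} + k{\left(A{\left(-10,11 \right)},221 \right)}\right) = \left(\left(32 - 37\right) \left(-30\right) + 11830\right) \left(\left(-77\right) \left(-35\right) - \left(7 - \sqrt{173}\right)\right) = \left(\left(-5\right) \left(-30\right) + 11830\right) \left(2695 - \left(7 - \sqrt{173}\right)\right) = \left(150 + 11830\right) \left(2688 + \sqrt{173}\right) = 11980 \left(2688 + \sqrt{173}\right) = 32202240 + 11980 \sqrt{173}$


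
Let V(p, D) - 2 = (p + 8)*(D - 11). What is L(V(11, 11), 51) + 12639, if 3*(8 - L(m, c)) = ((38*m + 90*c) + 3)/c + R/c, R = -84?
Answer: 1930406/153 ≈ 12617.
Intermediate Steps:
V(p, D) = 2 + (-11 + D)*(8 + p) (V(p, D) = 2 + (p + 8)*(D - 11) = 2 + (8 + p)*(-11 + D) = 2 + (-11 + D)*(8 + p))
L(m, c) = 8 + 28/c - (3 + 38*m + 90*c)/(3*c) (L(m, c) = 8 - (((38*m + 90*c) + 3)/c - 84/c)/3 = 8 - ((3 + 38*m + 90*c)/c - 84/c)/3 = 8 - (-84/c + (3 + 38*m + 90*c)/c)/3 = 8 + (28/c - (3 + 38*m + 90*c)/(3*c)) = 8 + 28/c - (3 + 38*m + 90*c)/(3*c))
L(V(11, 11), 51) + 12639 = (⅓)*(81 - 66*51 - 38*(-86 - 11*11 + 8*11 + 11*11))/51 + 12639 = (⅓)*(1/51)*(81 - 3366 - 38*(-86 - 121 + 88 + 121)) + 12639 = (⅓)*(1/51)*(81 - 3366 - 38*2) + 12639 = (⅓)*(1/51)*(81 - 3366 - 76) + 12639 = (⅓)*(1/51)*(-3361) + 12639 = -3361/153 + 12639 = 1930406/153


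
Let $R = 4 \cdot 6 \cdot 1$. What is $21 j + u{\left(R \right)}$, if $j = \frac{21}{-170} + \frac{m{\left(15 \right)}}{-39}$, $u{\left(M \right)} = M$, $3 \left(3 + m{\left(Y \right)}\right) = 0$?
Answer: $\frac{50877}{2210} \approx 23.021$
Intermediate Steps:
$m{\left(Y \right)} = -3$ ($m{\left(Y \right)} = -3 + \frac{1}{3} \cdot 0 = -3 + 0 = -3$)
$R = 24$ ($R = 24 \cdot 1 = 24$)
$j = - \frac{103}{2210}$ ($j = \frac{21}{-170} - \frac{3}{-39} = 21 \left(- \frac{1}{170}\right) - - \frac{1}{13} = - \frac{21}{170} + \frac{1}{13} = - \frac{103}{2210} \approx -0.046606$)
$21 j + u{\left(R \right)} = 21 \left(- \frac{103}{2210}\right) + 24 = - \frac{2163}{2210} + 24 = \frac{50877}{2210}$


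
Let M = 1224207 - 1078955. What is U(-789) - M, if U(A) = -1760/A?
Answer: -114602068/789 ≈ -1.4525e+5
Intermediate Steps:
M = 145252
U(-789) - M = -1760/(-789) - 1*145252 = -1760*(-1/789) - 145252 = 1760/789 - 145252 = -114602068/789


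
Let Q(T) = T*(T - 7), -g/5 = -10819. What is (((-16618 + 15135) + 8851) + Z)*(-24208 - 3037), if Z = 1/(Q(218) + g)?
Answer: -20092784955125/100093 ≈ -2.0074e+8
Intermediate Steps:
g = 54095 (g = -5*(-10819) = 54095)
Q(T) = T*(-7 + T)
Z = 1/100093 (Z = 1/(218*(-7 + 218) + 54095) = 1/(218*211 + 54095) = 1/(45998 + 54095) = 1/100093 ≈ 9.9907e-6)
(((-16618 + 15135) + 8851) + Z)*(-24208 - 3037) = (((-16618 + 15135) + 8851) + 1/100093)*(-24208 - 3037) = ((-1483 + 8851) + 1/100093)*(-27245) = (7368 + 1/100093)*(-27245) = (737485225/100093)*(-27245) = -20092784955125/100093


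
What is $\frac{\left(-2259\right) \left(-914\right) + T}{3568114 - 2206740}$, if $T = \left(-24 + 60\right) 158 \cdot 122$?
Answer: $\frac{1379331}{680687} \approx 2.0264$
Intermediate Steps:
$T = 693936$ ($T = 36 \cdot 158 \cdot 122 = 5688 \cdot 122 = 693936$)
$\frac{\left(-2259\right) \left(-914\right) + T}{3568114 - 2206740} = \frac{\left(-2259\right) \left(-914\right) + 693936}{3568114 - 2206740} = \frac{2064726 + 693936}{1361374} = 2758662 \cdot \frac{1}{1361374} = \frac{1379331}{680687}$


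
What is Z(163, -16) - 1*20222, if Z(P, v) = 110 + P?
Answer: -19949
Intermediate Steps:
Z(163, -16) - 1*20222 = (110 + 163) - 1*20222 = 273 - 20222 = -19949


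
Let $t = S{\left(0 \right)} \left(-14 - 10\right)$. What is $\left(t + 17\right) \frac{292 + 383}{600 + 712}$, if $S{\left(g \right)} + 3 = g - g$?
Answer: $\frac{60075}{1312} \approx 45.789$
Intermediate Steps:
$S{\left(g \right)} = -3$ ($S{\left(g \right)} = -3 + \left(g - g\right) = -3 + 0 = -3$)
$t = 72$ ($t = - 3 \left(-14 - 10\right) = \left(-3\right) \left(-24\right) = 72$)
$\left(t + 17\right) \frac{292 + 383}{600 + 712} = \left(72 + 17\right) \frac{292 + 383}{600 + 712} = 89 \cdot \frac{675}{1312} = \frac{60075}{1312}$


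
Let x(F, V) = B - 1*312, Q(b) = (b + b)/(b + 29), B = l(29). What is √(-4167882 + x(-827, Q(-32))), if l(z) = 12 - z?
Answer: I*√4168211 ≈ 2041.6*I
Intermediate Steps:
B = -17 (B = 12 - 1*29 = 12 - 29 = -17)
Q(b) = 2*b/(29 + b) (Q(b) = (2*b)/(29 + b) = 2*b/(29 + b))
x(F, V) = -329 (x(F, V) = -17 - 1*312 = -17 - 312 = -329)
√(-4167882 + x(-827, Q(-32))) = √(-4167882 - 329) = √(-4168211) = I*√4168211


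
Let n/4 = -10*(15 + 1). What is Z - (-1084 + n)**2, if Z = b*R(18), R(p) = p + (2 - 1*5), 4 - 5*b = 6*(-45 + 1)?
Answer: -2971372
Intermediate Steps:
n = -640 (n = 4*(-10*(15 + 1)) = 4*(-10*16) = 4*(-160) = -640)
b = 268/5 (b = 4/5 - 6*(-45 + 1)/5 = 4/5 - 6*(-44)/5 = 4/5 - 1/5*(-264) = 4/5 + 264/5 = 268/5 ≈ 53.600)
R(p) = -3 + p (R(p) = p + (2 - 5) = p - 3 = -3 + p)
Z = 804 (Z = 268*(-3 + 18)/5 = (268/5)*15 = 804)
Z - (-1084 + n)**2 = 804 - (-1084 - 640)**2 = 804 - 1*(-1724)**2 = 804 - 1*2972176 = 804 - 2972176 = -2971372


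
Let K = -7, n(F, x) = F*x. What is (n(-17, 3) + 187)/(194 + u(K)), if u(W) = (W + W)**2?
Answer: 68/195 ≈ 0.34872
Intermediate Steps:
u(W) = 4*W**2 (u(W) = (2*W)**2 = 4*W**2)
(n(-17, 3) + 187)/(194 + u(K)) = (-17*3 + 187)/(194 + 4*(-7)**2) = (-51 + 187)/(194 + 4*49) = 136/(194 + 196) = 136/390 = 136*(1/390) = 68/195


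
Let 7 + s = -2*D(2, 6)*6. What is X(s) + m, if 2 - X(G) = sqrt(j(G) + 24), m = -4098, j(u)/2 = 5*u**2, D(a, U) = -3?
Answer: -4096 - sqrt(8434) ≈ -4187.8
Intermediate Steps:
j(u) = 10*u**2 (j(u) = 2*(5*u**2) = 10*u**2)
s = 29 (s = -7 - 2*(-3)*6 = -7 + 6*6 = -7 + 36 = 29)
X(G) = 2 - sqrt(24 + 10*G**2) (X(G) = 2 - sqrt(10*G**2 + 24) = 2 - sqrt(24 + 10*G**2))
X(s) + m = (2 - sqrt(24 + 10*29**2)) - 4098 = (2 - sqrt(24 + 10*841)) - 4098 = (2 - sqrt(24 + 8410)) - 4098 = (2 - sqrt(8434)) - 4098 = -4096 - sqrt(8434)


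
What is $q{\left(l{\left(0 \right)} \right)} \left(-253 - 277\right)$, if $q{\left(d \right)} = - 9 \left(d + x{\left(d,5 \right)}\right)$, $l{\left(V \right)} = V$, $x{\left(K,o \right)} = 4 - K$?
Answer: $19080$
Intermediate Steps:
$q{\left(d \right)} = -36$ ($q{\left(d \right)} = - 9 \left(d - \left(-4 + d\right)\right) = \left(-9\right) 4 = -36$)
$q{\left(l{\left(0 \right)} \right)} \left(-253 - 277\right) = - 36 \left(-253 - 277\right) = \left(-36\right) \left(-530\right) = 19080$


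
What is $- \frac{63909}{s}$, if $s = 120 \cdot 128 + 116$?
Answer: $- \frac{63909}{15476} \approx -4.1296$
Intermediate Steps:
$s = 15476$ ($s = 15360 + 116 = 15476$)
$- \frac{63909}{s} = - \frac{63909}{15476}$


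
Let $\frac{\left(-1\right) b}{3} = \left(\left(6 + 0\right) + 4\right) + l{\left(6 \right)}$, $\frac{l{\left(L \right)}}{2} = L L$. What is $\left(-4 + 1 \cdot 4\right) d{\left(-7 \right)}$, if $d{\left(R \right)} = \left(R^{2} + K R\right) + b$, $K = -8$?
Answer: $0$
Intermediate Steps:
$l{\left(L \right)} = 2 L^{2}$ ($l{\left(L \right)} = 2 L L = 2 L^{2}$)
$b = -246$ ($b = - 3 \left(\left(\left(6 + 0\right) + 4\right) + 2 \cdot 6^{2}\right) = - 3 \left(\left(6 + 4\right) + 2 \cdot 36\right) = - 3 \left(10 + 72\right) = \left(-3\right) 82 = -246$)
$d{\left(R \right)} = -246 + R^{2} - 8 R$ ($d{\left(R \right)} = \left(R^{2} - 8 R\right) - 246 = -246 + R^{2} - 8 R$)
$\left(-4 + 1 \cdot 4\right) d{\left(-7 \right)} = \left(-4 + 1 \cdot 4\right) \left(-246 + \left(-7\right)^{2} - -56\right) = \left(-4 + 4\right) \left(-246 + 49 + 56\right) = 0 \left(-141\right) = 0$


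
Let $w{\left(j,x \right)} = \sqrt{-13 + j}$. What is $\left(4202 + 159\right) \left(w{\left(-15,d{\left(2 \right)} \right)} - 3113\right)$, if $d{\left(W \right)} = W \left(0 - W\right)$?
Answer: $-13575793 + 8722 i \sqrt{7} \approx -1.3576 \cdot 10^{7} + 23076.0 i$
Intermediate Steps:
$d{\left(W \right)} = - W^{2}$ ($d{\left(W \right)} = W \left(- W\right) = - W^{2}$)
$\left(4202 + 159\right) \left(w{\left(-15,d{\left(2 \right)} \right)} - 3113\right) = \left(4202 + 159\right) \left(\sqrt{-13 - 15} - 3113\right) = 4361 \left(\sqrt{-28} - 3113\right) = 4361 \left(2 i \sqrt{7} - 3113\right) = 4361 \left(-3113 + 2 i \sqrt{7}\right) = -13575793 + 8722 i \sqrt{7}$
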